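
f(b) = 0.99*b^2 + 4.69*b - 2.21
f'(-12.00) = -19.07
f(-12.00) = 84.07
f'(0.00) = 4.69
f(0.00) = -2.21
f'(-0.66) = 3.38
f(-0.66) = -4.87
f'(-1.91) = 0.91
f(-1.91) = -7.56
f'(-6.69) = -8.56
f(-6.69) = 10.72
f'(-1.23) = 2.25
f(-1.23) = -6.48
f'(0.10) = 4.89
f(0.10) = -1.73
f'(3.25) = 11.12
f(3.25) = 23.49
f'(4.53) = 13.66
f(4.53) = 39.35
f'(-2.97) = -1.19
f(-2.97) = -7.41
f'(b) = 1.98*b + 4.69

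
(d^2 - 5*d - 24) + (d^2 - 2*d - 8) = 2*d^2 - 7*d - 32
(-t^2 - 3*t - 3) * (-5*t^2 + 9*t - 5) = 5*t^4 + 6*t^3 - 7*t^2 - 12*t + 15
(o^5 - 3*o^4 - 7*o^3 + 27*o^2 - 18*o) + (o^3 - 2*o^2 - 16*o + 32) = o^5 - 3*o^4 - 6*o^3 + 25*o^2 - 34*o + 32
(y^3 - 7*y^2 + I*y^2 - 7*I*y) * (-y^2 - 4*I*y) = -y^5 + 7*y^4 - 5*I*y^4 + 4*y^3 + 35*I*y^3 - 28*y^2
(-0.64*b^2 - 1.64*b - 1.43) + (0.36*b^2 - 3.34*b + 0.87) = -0.28*b^2 - 4.98*b - 0.56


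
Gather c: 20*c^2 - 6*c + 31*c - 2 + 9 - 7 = 20*c^2 + 25*c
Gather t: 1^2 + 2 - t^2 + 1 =4 - t^2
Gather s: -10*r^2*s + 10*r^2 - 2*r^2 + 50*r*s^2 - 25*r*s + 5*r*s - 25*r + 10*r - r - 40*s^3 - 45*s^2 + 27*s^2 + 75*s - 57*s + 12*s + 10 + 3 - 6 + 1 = 8*r^2 - 16*r - 40*s^3 + s^2*(50*r - 18) + s*(-10*r^2 - 20*r + 30) + 8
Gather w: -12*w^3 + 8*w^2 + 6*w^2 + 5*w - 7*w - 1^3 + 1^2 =-12*w^3 + 14*w^2 - 2*w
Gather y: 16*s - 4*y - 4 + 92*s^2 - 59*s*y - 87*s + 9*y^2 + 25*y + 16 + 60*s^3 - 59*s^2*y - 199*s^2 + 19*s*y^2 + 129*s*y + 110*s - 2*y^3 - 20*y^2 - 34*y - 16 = 60*s^3 - 107*s^2 + 39*s - 2*y^3 + y^2*(19*s - 11) + y*(-59*s^2 + 70*s - 13) - 4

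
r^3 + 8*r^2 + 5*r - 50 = (r - 2)*(r + 5)^2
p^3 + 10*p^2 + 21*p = p*(p + 3)*(p + 7)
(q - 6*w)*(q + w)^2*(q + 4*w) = q^4 - 27*q^2*w^2 - 50*q*w^3 - 24*w^4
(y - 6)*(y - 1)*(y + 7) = y^3 - 43*y + 42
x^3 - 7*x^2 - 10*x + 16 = (x - 8)*(x - 1)*(x + 2)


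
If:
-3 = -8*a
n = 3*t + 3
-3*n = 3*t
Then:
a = 3/8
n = 3/4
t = -3/4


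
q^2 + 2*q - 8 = (q - 2)*(q + 4)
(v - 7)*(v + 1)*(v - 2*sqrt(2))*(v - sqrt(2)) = v^4 - 6*v^3 - 3*sqrt(2)*v^3 - 3*v^2 + 18*sqrt(2)*v^2 - 24*v + 21*sqrt(2)*v - 28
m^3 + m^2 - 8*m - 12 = (m - 3)*(m + 2)^2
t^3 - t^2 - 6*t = t*(t - 3)*(t + 2)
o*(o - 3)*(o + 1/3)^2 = o^4 - 7*o^3/3 - 17*o^2/9 - o/3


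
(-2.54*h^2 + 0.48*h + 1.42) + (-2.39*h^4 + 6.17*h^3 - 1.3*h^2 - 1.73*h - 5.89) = -2.39*h^4 + 6.17*h^3 - 3.84*h^2 - 1.25*h - 4.47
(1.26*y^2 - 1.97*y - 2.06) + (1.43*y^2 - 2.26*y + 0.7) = 2.69*y^2 - 4.23*y - 1.36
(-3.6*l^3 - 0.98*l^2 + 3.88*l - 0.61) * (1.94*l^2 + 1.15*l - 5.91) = -6.984*l^5 - 6.0412*l^4 + 27.6762*l^3 + 9.0704*l^2 - 23.6323*l + 3.6051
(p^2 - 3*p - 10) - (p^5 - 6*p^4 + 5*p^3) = -p^5 + 6*p^4 - 5*p^3 + p^2 - 3*p - 10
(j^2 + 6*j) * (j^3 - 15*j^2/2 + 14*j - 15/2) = j^5 - 3*j^4/2 - 31*j^3 + 153*j^2/2 - 45*j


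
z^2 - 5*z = z*(z - 5)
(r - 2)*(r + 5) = r^2 + 3*r - 10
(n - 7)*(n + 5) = n^2 - 2*n - 35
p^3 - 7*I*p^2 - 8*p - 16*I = (p - 4*I)^2*(p + I)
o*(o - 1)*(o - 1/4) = o^3 - 5*o^2/4 + o/4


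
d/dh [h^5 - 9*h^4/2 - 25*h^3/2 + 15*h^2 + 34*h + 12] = 5*h^4 - 18*h^3 - 75*h^2/2 + 30*h + 34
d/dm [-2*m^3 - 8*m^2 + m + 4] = -6*m^2 - 16*m + 1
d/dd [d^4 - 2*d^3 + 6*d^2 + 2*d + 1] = 4*d^3 - 6*d^2 + 12*d + 2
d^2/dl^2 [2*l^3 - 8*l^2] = 12*l - 16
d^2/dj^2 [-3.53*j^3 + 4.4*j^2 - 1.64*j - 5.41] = 8.8 - 21.18*j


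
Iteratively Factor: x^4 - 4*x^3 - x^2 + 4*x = (x - 4)*(x^3 - x) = (x - 4)*(x - 1)*(x^2 + x) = x*(x - 4)*(x - 1)*(x + 1)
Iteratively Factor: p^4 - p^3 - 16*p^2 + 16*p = (p + 4)*(p^3 - 5*p^2 + 4*p) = p*(p + 4)*(p^2 - 5*p + 4) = p*(p - 4)*(p + 4)*(p - 1)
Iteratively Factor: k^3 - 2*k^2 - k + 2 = (k - 1)*(k^2 - k - 2) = (k - 2)*(k - 1)*(k + 1)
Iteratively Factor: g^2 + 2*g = (g)*(g + 2)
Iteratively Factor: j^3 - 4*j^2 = (j)*(j^2 - 4*j) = j*(j - 4)*(j)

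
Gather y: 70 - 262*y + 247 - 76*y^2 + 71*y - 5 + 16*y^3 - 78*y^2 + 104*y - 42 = 16*y^3 - 154*y^2 - 87*y + 270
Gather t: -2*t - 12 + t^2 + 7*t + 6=t^2 + 5*t - 6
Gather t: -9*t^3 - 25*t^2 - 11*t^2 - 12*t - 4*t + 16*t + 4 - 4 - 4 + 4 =-9*t^3 - 36*t^2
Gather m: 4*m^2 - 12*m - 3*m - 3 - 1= 4*m^2 - 15*m - 4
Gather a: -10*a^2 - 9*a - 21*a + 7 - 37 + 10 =-10*a^2 - 30*a - 20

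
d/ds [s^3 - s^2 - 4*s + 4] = 3*s^2 - 2*s - 4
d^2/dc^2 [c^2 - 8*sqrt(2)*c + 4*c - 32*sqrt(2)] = 2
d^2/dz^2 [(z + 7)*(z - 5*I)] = 2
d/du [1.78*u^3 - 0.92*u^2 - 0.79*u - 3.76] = 5.34*u^2 - 1.84*u - 0.79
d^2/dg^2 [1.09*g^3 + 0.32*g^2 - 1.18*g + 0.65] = 6.54*g + 0.64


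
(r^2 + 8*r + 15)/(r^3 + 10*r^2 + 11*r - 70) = (r + 3)/(r^2 + 5*r - 14)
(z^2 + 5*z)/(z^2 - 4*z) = (z + 5)/(z - 4)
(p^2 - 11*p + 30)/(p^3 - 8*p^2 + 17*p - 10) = (p - 6)/(p^2 - 3*p + 2)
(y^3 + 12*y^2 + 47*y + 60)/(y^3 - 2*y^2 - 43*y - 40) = (y^2 + 7*y + 12)/(y^2 - 7*y - 8)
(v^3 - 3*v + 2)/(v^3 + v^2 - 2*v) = (v - 1)/v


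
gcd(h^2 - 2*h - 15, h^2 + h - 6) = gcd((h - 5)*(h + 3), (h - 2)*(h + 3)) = h + 3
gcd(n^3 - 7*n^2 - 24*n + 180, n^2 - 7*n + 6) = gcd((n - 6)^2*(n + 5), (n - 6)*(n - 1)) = n - 6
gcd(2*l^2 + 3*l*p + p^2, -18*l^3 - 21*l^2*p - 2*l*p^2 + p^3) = l + p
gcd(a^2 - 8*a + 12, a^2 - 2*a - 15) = 1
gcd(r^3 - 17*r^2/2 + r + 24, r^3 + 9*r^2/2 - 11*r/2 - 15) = r^2 - r/2 - 3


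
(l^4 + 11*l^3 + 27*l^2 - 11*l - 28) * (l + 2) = l^5 + 13*l^4 + 49*l^3 + 43*l^2 - 50*l - 56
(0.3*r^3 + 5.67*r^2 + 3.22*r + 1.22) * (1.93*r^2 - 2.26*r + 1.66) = 0.579*r^5 + 10.2651*r^4 - 6.1016*r^3 + 4.4896*r^2 + 2.588*r + 2.0252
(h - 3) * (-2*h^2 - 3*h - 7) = -2*h^3 + 3*h^2 + 2*h + 21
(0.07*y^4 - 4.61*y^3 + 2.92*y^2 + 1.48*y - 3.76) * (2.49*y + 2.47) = 0.1743*y^5 - 11.306*y^4 - 4.1159*y^3 + 10.8976*y^2 - 5.7068*y - 9.2872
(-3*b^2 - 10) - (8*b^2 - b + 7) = -11*b^2 + b - 17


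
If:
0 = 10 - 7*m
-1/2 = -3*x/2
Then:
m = 10/7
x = 1/3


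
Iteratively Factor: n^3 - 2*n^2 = (n)*(n^2 - 2*n) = n^2*(n - 2)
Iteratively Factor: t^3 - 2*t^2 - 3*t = (t)*(t^2 - 2*t - 3) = t*(t - 3)*(t + 1)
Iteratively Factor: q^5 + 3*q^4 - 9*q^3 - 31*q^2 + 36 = (q - 3)*(q^4 + 6*q^3 + 9*q^2 - 4*q - 12) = (q - 3)*(q + 2)*(q^3 + 4*q^2 + q - 6) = (q - 3)*(q + 2)*(q + 3)*(q^2 + q - 2) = (q - 3)*(q - 1)*(q + 2)*(q + 3)*(q + 2)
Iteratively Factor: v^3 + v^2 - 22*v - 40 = (v + 4)*(v^2 - 3*v - 10) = (v - 5)*(v + 4)*(v + 2)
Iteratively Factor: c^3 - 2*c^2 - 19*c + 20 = (c - 1)*(c^2 - c - 20) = (c - 1)*(c + 4)*(c - 5)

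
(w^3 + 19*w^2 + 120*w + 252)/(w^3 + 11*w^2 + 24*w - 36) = (w + 7)/(w - 1)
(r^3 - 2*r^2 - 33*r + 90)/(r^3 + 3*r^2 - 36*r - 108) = (r^2 - 8*r + 15)/(r^2 - 3*r - 18)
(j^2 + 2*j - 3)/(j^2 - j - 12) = (j - 1)/(j - 4)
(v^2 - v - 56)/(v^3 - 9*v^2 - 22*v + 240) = (v + 7)/(v^2 - v - 30)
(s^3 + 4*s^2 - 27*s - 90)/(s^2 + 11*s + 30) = (s^2 - 2*s - 15)/(s + 5)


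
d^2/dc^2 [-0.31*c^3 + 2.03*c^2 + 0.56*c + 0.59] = 4.06 - 1.86*c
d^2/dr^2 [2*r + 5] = 0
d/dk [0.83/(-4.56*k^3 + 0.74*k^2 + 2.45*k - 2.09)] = (11.3544*k^2 - 1.2284*k - 2.0335)/(4.56*k^3 - 0.74*k^2 - 2.45*k + 2.09)^2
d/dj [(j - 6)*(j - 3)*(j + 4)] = 3*j^2 - 10*j - 18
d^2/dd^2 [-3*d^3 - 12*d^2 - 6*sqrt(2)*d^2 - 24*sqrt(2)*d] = -18*d - 24 - 12*sqrt(2)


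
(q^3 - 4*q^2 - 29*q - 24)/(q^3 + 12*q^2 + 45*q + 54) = (q^2 - 7*q - 8)/(q^2 + 9*q + 18)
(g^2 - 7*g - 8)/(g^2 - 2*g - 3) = (g - 8)/(g - 3)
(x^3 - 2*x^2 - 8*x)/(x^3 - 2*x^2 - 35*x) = (-x^2 + 2*x + 8)/(-x^2 + 2*x + 35)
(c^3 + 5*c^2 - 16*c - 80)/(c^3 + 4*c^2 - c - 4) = (c^2 + c - 20)/(c^2 - 1)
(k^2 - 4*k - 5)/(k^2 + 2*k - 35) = (k + 1)/(k + 7)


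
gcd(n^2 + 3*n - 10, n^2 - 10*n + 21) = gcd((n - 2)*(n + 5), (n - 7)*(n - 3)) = 1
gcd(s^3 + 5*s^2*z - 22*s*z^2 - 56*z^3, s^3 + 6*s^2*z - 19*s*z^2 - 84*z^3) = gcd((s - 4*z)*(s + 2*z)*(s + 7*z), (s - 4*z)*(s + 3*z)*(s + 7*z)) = -s^2 - 3*s*z + 28*z^2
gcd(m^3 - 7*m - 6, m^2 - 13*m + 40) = 1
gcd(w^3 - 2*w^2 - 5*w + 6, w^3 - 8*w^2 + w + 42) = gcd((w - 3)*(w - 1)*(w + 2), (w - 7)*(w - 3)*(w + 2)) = w^2 - w - 6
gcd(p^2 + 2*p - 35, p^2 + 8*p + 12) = 1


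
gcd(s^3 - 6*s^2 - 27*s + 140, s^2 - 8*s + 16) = s - 4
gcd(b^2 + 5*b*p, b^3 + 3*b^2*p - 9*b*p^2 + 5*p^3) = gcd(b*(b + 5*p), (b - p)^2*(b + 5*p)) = b + 5*p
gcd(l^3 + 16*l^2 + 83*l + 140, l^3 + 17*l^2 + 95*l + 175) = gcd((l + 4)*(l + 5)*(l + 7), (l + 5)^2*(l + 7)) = l^2 + 12*l + 35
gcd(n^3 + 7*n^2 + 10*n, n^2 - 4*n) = n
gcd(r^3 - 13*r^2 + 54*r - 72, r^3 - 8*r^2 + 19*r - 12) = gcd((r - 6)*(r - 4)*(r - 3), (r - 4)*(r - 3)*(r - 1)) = r^2 - 7*r + 12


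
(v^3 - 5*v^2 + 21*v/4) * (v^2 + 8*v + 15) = v^5 + 3*v^4 - 79*v^3/4 - 33*v^2 + 315*v/4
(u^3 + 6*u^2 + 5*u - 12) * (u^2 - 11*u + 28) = u^5 - 5*u^4 - 33*u^3 + 101*u^2 + 272*u - 336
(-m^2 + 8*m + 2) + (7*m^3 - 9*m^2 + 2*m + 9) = 7*m^3 - 10*m^2 + 10*m + 11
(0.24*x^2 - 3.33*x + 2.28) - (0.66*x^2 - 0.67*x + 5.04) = -0.42*x^2 - 2.66*x - 2.76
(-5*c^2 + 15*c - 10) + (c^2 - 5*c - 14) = -4*c^2 + 10*c - 24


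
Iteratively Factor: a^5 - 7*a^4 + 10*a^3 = (a)*(a^4 - 7*a^3 + 10*a^2) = a^2*(a^3 - 7*a^2 + 10*a) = a^3*(a^2 - 7*a + 10) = a^3*(a - 2)*(a - 5)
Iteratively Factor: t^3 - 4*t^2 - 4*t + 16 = (t - 4)*(t^2 - 4) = (t - 4)*(t + 2)*(t - 2)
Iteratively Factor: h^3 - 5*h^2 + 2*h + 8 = (h - 2)*(h^2 - 3*h - 4) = (h - 2)*(h + 1)*(h - 4)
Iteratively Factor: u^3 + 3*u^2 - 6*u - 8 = (u - 2)*(u^2 + 5*u + 4) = (u - 2)*(u + 1)*(u + 4)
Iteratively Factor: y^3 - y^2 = (y - 1)*(y^2) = y*(y - 1)*(y)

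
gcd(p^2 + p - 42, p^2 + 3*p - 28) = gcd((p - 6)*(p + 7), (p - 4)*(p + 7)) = p + 7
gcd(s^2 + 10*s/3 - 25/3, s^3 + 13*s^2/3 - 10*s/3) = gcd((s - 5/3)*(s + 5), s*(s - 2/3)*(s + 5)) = s + 5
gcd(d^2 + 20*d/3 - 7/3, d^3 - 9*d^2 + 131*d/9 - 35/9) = d - 1/3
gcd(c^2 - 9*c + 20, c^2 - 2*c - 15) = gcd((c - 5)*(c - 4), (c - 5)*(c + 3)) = c - 5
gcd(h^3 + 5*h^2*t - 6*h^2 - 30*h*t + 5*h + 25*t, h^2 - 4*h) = 1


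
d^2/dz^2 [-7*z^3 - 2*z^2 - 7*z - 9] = -42*z - 4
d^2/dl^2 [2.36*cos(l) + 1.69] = -2.36*cos(l)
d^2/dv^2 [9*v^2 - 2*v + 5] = 18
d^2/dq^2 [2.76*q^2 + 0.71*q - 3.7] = 5.52000000000000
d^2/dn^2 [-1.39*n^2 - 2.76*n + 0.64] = -2.78000000000000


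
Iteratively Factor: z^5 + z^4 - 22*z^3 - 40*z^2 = (z + 4)*(z^4 - 3*z^3 - 10*z^2) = z*(z + 4)*(z^3 - 3*z^2 - 10*z) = z*(z - 5)*(z + 4)*(z^2 + 2*z) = z*(z - 5)*(z + 2)*(z + 4)*(z)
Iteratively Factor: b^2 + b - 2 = (b + 2)*(b - 1)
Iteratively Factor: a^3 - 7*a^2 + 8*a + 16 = (a + 1)*(a^2 - 8*a + 16) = (a - 4)*(a + 1)*(a - 4)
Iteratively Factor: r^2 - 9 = (r - 3)*(r + 3)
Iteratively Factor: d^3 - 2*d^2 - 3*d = (d)*(d^2 - 2*d - 3) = d*(d + 1)*(d - 3)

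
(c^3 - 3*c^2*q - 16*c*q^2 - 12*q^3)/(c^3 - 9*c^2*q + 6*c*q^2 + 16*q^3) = (c^2 - 4*c*q - 12*q^2)/(c^2 - 10*c*q + 16*q^2)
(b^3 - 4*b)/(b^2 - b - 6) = b*(b - 2)/(b - 3)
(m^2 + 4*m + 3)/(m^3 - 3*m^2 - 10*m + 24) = (m + 1)/(m^2 - 6*m + 8)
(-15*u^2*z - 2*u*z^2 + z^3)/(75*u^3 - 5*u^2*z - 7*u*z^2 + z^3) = z/(-5*u + z)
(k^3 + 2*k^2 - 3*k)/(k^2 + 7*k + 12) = k*(k - 1)/(k + 4)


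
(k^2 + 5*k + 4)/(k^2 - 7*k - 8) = (k + 4)/(k - 8)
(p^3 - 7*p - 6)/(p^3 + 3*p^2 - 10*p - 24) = (p + 1)/(p + 4)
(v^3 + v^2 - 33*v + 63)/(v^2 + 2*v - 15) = (v^2 + 4*v - 21)/(v + 5)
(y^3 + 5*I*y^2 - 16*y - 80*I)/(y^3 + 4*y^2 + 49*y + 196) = (y^2 + y*(-4 + 5*I) - 20*I)/(y^2 + 49)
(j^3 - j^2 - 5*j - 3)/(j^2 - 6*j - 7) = (j^2 - 2*j - 3)/(j - 7)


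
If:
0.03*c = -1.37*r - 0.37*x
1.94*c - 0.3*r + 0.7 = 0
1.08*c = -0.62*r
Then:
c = -0.28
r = 0.50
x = -1.81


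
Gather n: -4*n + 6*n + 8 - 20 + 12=2*n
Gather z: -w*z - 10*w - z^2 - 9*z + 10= -10*w - z^2 + z*(-w - 9) + 10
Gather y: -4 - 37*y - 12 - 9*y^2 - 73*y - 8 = -9*y^2 - 110*y - 24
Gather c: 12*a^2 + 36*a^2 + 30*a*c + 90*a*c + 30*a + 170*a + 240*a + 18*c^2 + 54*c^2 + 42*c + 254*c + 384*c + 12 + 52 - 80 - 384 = 48*a^2 + 440*a + 72*c^2 + c*(120*a + 680) - 400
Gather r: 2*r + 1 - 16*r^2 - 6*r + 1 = -16*r^2 - 4*r + 2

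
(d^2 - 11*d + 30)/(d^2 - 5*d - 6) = (d - 5)/(d + 1)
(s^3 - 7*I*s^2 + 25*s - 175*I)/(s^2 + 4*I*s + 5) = (s^2 - 12*I*s - 35)/(s - I)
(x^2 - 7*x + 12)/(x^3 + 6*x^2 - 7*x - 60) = (x - 4)/(x^2 + 9*x + 20)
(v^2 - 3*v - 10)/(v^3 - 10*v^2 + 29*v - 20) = (v + 2)/(v^2 - 5*v + 4)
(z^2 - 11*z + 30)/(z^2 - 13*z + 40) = (z - 6)/(z - 8)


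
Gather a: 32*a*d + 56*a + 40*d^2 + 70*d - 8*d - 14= a*(32*d + 56) + 40*d^2 + 62*d - 14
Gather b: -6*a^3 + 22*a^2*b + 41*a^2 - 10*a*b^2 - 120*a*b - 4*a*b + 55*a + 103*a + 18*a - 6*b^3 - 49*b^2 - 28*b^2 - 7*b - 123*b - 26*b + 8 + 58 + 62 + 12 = -6*a^3 + 41*a^2 + 176*a - 6*b^3 + b^2*(-10*a - 77) + b*(22*a^2 - 124*a - 156) + 140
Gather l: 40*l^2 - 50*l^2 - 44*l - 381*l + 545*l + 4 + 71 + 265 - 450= -10*l^2 + 120*l - 110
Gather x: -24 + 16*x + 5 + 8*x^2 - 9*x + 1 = 8*x^2 + 7*x - 18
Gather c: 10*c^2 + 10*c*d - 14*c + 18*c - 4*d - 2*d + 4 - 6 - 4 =10*c^2 + c*(10*d + 4) - 6*d - 6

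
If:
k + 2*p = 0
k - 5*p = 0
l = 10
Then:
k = 0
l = 10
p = 0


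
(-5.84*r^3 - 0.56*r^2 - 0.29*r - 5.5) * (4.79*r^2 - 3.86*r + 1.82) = -27.9736*r^5 + 19.86*r^4 - 9.8563*r^3 - 26.2448*r^2 + 20.7022*r - 10.01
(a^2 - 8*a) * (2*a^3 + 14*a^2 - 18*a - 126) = 2*a^5 - 2*a^4 - 130*a^3 + 18*a^2 + 1008*a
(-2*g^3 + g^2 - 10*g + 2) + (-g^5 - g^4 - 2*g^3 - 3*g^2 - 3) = -g^5 - g^4 - 4*g^3 - 2*g^2 - 10*g - 1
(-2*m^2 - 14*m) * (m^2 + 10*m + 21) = -2*m^4 - 34*m^3 - 182*m^2 - 294*m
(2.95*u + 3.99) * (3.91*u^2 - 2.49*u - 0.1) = 11.5345*u^3 + 8.2554*u^2 - 10.2301*u - 0.399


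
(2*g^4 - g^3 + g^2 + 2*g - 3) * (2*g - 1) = 4*g^5 - 4*g^4 + 3*g^3 + 3*g^2 - 8*g + 3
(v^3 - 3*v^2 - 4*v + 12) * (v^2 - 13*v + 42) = v^5 - 16*v^4 + 77*v^3 - 62*v^2 - 324*v + 504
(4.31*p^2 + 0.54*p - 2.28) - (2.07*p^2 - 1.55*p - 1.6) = 2.24*p^2 + 2.09*p - 0.68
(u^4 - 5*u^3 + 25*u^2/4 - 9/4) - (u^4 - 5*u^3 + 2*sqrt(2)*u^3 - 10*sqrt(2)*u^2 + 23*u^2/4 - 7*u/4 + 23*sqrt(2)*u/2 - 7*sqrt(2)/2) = -2*sqrt(2)*u^3 + u^2/2 + 10*sqrt(2)*u^2 - 23*sqrt(2)*u/2 + 7*u/4 - 9/4 + 7*sqrt(2)/2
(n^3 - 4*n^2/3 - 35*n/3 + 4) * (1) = n^3 - 4*n^2/3 - 35*n/3 + 4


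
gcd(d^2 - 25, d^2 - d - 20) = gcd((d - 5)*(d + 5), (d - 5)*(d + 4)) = d - 5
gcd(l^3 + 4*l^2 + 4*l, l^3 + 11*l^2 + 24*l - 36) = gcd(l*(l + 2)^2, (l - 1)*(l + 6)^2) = 1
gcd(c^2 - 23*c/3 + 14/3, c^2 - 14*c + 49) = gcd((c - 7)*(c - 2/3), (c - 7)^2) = c - 7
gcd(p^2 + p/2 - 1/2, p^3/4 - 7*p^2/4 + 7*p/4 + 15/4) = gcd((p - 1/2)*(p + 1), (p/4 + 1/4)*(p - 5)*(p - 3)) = p + 1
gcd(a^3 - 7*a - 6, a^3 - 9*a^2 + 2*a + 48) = a^2 - a - 6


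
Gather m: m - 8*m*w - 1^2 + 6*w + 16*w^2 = m*(1 - 8*w) + 16*w^2 + 6*w - 1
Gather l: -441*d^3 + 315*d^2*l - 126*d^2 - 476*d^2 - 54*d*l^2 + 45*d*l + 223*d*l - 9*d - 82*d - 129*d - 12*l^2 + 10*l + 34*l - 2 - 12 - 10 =-441*d^3 - 602*d^2 - 220*d + l^2*(-54*d - 12) + l*(315*d^2 + 268*d + 44) - 24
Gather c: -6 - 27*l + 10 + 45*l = 18*l + 4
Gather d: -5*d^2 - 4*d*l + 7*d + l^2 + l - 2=-5*d^2 + d*(7 - 4*l) + l^2 + l - 2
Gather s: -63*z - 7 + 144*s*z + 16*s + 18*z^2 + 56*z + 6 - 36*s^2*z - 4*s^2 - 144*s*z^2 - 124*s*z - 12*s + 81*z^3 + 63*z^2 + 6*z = s^2*(-36*z - 4) + s*(-144*z^2 + 20*z + 4) + 81*z^3 + 81*z^2 - z - 1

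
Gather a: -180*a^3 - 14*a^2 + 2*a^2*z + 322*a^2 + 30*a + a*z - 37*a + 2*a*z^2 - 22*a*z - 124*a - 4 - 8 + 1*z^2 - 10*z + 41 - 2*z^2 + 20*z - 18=-180*a^3 + a^2*(2*z + 308) + a*(2*z^2 - 21*z - 131) - z^2 + 10*z + 11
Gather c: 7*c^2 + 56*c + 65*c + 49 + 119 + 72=7*c^2 + 121*c + 240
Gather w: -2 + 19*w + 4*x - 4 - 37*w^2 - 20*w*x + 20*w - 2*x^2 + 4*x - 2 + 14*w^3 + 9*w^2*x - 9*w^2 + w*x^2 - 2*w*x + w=14*w^3 + w^2*(9*x - 46) + w*(x^2 - 22*x + 40) - 2*x^2 + 8*x - 8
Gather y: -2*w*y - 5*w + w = -2*w*y - 4*w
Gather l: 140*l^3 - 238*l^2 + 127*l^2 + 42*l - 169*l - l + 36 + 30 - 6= 140*l^3 - 111*l^2 - 128*l + 60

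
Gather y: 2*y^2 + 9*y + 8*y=2*y^2 + 17*y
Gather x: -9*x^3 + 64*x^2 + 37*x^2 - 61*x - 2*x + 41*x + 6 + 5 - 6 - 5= -9*x^3 + 101*x^2 - 22*x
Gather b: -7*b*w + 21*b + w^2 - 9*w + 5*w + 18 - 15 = b*(21 - 7*w) + w^2 - 4*w + 3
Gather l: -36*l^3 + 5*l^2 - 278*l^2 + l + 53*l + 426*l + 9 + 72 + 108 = -36*l^3 - 273*l^2 + 480*l + 189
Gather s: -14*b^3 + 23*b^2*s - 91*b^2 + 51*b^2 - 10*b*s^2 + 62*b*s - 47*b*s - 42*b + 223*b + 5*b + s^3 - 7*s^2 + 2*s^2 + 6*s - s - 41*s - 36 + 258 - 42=-14*b^3 - 40*b^2 + 186*b + s^3 + s^2*(-10*b - 5) + s*(23*b^2 + 15*b - 36) + 180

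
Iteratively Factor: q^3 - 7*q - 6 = (q - 3)*(q^2 + 3*q + 2) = (q - 3)*(q + 2)*(q + 1)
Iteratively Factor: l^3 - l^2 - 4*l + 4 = (l - 2)*(l^2 + l - 2) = (l - 2)*(l - 1)*(l + 2)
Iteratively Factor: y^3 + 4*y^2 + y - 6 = (y + 2)*(y^2 + 2*y - 3) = (y - 1)*(y + 2)*(y + 3)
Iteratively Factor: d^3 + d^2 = (d + 1)*(d^2) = d*(d + 1)*(d)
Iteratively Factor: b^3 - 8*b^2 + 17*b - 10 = (b - 5)*(b^2 - 3*b + 2) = (b - 5)*(b - 1)*(b - 2)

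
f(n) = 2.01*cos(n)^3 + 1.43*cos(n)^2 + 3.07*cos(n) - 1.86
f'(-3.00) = 0.87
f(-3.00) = -5.45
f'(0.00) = 0.00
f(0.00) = 4.65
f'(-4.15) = -2.76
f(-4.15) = -3.40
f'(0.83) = -5.72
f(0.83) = 1.48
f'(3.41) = 1.57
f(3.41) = -5.29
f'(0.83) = -5.72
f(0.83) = 1.48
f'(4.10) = 2.80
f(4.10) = -3.53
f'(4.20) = 2.72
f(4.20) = -3.26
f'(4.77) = 3.25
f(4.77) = -1.68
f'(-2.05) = 2.69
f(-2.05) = -3.17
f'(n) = -6.03*sin(n)*cos(n)^2 - 2.86*sin(n)*cos(n) - 3.07*sin(n) = (6.03*sin(n)^2 - 2.86*cos(n) - 9.1)*sin(n)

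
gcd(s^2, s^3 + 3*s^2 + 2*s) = s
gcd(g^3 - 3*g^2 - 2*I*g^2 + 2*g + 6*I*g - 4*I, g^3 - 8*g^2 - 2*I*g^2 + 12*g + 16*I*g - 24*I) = g^2 + g*(-2 - 2*I) + 4*I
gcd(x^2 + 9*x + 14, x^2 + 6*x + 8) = x + 2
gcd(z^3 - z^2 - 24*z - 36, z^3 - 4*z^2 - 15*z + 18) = z^2 - 3*z - 18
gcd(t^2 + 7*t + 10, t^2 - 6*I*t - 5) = 1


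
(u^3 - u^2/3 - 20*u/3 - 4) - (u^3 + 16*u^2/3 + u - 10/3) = -17*u^2/3 - 23*u/3 - 2/3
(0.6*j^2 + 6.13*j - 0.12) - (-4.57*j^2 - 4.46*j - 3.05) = 5.17*j^2 + 10.59*j + 2.93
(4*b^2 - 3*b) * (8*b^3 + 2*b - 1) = 32*b^5 - 24*b^4 + 8*b^3 - 10*b^2 + 3*b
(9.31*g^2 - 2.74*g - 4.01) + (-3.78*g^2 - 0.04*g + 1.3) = 5.53*g^2 - 2.78*g - 2.71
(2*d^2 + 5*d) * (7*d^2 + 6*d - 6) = 14*d^4 + 47*d^3 + 18*d^2 - 30*d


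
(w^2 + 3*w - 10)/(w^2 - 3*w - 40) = (w - 2)/(w - 8)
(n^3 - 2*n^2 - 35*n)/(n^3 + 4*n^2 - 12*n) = (n^2 - 2*n - 35)/(n^2 + 4*n - 12)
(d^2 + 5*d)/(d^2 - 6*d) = (d + 5)/(d - 6)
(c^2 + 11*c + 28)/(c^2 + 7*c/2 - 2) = 2*(c + 7)/(2*c - 1)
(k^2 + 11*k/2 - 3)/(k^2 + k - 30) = (k - 1/2)/(k - 5)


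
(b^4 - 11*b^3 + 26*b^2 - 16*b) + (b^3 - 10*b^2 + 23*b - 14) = b^4 - 10*b^3 + 16*b^2 + 7*b - 14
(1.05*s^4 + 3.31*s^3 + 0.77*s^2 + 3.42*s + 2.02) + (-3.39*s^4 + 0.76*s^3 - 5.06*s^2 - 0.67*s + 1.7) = -2.34*s^4 + 4.07*s^3 - 4.29*s^2 + 2.75*s + 3.72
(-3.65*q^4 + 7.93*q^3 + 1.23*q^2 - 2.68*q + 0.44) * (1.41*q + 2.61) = -5.1465*q^5 + 1.6548*q^4 + 22.4316*q^3 - 0.5685*q^2 - 6.3744*q + 1.1484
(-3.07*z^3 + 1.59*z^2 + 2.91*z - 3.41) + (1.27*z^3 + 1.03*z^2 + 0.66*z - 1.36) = -1.8*z^3 + 2.62*z^2 + 3.57*z - 4.77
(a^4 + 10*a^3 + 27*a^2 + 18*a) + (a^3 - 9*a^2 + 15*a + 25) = a^4 + 11*a^3 + 18*a^2 + 33*a + 25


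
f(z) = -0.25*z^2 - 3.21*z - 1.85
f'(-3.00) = -1.71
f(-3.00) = 5.53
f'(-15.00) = 4.29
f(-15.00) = -9.95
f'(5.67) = -6.04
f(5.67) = -28.09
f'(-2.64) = -1.89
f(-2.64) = 4.88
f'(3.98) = -5.20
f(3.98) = -18.59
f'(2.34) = -4.38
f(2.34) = -10.73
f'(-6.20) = -0.11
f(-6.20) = 8.44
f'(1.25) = -3.84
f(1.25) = -6.25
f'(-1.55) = -2.44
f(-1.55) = 2.52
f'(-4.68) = -0.87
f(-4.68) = 7.70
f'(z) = -0.5*z - 3.21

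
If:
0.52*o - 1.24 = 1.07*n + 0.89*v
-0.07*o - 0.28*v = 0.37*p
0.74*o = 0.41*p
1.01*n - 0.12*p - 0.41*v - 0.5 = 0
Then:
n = 0.09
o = 0.47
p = 0.84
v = -1.23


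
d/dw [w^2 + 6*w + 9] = 2*w + 6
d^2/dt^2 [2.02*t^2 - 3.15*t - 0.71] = 4.04000000000000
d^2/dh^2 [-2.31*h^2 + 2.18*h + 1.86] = -4.62000000000000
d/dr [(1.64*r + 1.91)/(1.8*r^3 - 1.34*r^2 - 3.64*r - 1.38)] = (-5.904*r^3 - 8.1164*r^2 + 5.1188*r + 4.6892)/(3.24*r^6 - 4.824*r^5 - 11.3084*r^4 + 4.7872*r^3 + 16.948*r^2 + 10.0464*r + 1.9044)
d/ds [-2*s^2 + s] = 1 - 4*s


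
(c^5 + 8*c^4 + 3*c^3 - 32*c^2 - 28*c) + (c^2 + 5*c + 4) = c^5 + 8*c^4 + 3*c^3 - 31*c^2 - 23*c + 4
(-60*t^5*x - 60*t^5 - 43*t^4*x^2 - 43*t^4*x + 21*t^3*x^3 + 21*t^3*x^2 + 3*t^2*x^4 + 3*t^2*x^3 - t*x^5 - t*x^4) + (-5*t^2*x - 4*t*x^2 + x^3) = -60*t^5*x - 60*t^5 - 43*t^4*x^2 - 43*t^4*x + 21*t^3*x^3 + 21*t^3*x^2 + 3*t^2*x^4 + 3*t^2*x^3 - 5*t^2*x - t*x^5 - t*x^4 - 4*t*x^2 + x^3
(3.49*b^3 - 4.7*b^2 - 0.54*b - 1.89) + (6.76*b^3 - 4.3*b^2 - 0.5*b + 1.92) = 10.25*b^3 - 9.0*b^2 - 1.04*b + 0.03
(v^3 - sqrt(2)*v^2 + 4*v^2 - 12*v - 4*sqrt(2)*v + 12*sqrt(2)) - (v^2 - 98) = v^3 - sqrt(2)*v^2 + 3*v^2 - 12*v - 4*sqrt(2)*v + 12*sqrt(2) + 98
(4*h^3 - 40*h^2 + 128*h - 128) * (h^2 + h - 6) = 4*h^5 - 36*h^4 + 64*h^3 + 240*h^2 - 896*h + 768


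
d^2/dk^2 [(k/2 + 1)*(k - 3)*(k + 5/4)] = 3*k + 1/4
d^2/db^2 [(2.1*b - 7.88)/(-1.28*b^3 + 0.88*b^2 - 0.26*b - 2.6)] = (-20.64384*b^5 + 169.119744*b^4 - 143.871232*b^3 + 136.214016*b^2 - 196.994304*b + 39.963456)/(2.097152*b^9 - 4.325376*b^8 + 4.251648*b^7 + 10.340864*b^6 - 16.708224*b^5 + 11.053536*b^4 + 22.406696*b^3 - 17.31912*b^2 + 5.2728*b + 17.576)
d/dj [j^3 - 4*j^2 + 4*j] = 3*j^2 - 8*j + 4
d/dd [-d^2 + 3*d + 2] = 3 - 2*d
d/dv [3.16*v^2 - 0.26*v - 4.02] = 6.32*v - 0.26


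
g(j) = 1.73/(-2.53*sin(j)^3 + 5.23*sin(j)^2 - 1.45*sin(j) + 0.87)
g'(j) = 1.73*(7.59*sin(j)^2*cos(j) - 10.46*sin(j)*cos(j) + 1.45*cos(j))/(-2.53*sin(j)^3 + 5.23*sin(j)^2 - 1.45*sin(j) + 0.87)^2 = (13.1307*sin(j)^2 - 18.0958*sin(j) + 2.5085)*cos(j)/(2.53*sin(j)^3 - 5.23*sin(j)^2 + 1.45*sin(j) - 0.87)^2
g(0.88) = 1.02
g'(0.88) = -0.80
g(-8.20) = 0.19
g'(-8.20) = -0.13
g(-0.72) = 0.36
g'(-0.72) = 0.65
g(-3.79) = 1.29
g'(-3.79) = 1.60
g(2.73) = 1.79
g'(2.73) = 2.59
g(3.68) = 0.52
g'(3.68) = -1.18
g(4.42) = 0.19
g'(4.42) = -0.11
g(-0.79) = 0.32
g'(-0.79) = 0.52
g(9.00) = 1.76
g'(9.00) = 2.56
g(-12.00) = 1.43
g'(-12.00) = -1.98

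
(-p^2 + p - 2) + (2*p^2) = p^2 + p - 2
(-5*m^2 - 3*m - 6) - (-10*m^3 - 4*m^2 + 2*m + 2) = 10*m^3 - m^2 - 5*m - 8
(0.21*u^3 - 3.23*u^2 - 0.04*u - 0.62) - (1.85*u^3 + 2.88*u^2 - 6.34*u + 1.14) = -1.64*u^3 - 6.11*u^2 + 6.3*u - 1.76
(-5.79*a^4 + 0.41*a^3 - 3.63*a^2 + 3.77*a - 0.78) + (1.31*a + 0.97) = -5.79*a^4 + 0.41*a^3 - 3.63*a^2 + 5.08*a + 0.19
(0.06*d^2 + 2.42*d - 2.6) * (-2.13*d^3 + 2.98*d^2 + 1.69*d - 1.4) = -0.1278*d^5 - 4.9758*d^4 + 12.851*d^3 - 3.7422*d^2 - 7.782*d + 3.64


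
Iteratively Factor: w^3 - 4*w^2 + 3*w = (w - 3)*(w^2 - w) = w*(w - 3)*(w - 1)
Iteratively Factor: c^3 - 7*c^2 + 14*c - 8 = (c - 4)*(c^2 - 3*c + 2) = (c - 4)*(c - 1)*(c - 2)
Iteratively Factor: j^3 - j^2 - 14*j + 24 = (j + 4)*(j^2 - 5*j + 6) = (j - 3)*(j + 4)*(j - 2)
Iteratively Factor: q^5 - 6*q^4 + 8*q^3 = (q)*(q^4 - 6*q^3 + 8*q^2) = q^2*(q^3 - 6*q^2 + 8*q) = q^3*(q^2 - 6*q + 8) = q^3*(q - 2)*(q - 4)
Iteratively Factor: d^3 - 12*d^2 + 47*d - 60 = (d - 3)*(d^2 - 9*d + 20) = (d - 4)*(d - 3)*(d - 5)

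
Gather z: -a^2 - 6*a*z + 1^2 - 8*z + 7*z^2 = -a^2 + 7*z^2 + z*(-6*a - 8) + 1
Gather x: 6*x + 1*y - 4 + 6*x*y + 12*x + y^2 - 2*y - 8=x*(6*y + 18) + y^2 - y - 12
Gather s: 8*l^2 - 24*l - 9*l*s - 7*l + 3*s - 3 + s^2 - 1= 8*l^2 - 31*l + s^2 + s*(3 - 9*l) - 4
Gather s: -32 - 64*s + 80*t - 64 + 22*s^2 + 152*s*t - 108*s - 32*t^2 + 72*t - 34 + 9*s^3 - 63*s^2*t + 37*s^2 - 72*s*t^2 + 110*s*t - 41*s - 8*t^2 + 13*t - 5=9*s^3 + s^2*(59 - 63*t) + s*(-72*t^2 + 262*t - 213) - 40*t^2 + 165*t - 135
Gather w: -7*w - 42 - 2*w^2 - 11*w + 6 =-2*w^2 - 18*w - 36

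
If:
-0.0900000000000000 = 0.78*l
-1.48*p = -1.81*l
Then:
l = -0.12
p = -0.14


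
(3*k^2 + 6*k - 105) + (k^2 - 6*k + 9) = 4*k^2 - 96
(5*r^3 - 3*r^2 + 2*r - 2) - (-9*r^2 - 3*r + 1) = 5*r^3 + 6*r^2 + 5*r - 3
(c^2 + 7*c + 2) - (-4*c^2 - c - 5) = 5*c^2 + 8*c + 7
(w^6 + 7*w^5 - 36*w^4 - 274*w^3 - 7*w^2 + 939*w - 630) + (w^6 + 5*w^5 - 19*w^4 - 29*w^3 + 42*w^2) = 2*w^6 + 12*w^5 - 55*w^4 - 303*w^3 + 35*w^2 + 939*w - 630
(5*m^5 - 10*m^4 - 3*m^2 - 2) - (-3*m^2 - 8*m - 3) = 5*m^5 - 10*m^4 + 8*m + 1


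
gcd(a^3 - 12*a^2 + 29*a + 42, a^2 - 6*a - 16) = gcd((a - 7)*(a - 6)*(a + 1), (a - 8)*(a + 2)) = 1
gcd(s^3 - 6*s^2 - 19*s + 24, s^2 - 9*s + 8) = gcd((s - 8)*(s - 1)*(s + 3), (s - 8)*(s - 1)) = s^2 - 9*s + 8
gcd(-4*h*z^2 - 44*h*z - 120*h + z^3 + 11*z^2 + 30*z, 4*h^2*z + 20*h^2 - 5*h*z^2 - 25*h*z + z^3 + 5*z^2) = -4*h*z - 20*h + z^2 + 5*z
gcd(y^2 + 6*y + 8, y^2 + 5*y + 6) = y + 2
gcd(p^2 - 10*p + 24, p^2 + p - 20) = p - 4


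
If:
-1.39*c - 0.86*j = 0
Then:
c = -0.618705035971223*j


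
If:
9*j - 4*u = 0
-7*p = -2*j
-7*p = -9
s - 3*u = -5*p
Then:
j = 9/2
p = 9/7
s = 1341/56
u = 81/8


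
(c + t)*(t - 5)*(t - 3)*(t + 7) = c*t^3 - c*t^2 - 41*c*t + 105*c + t^4 - t^3 - 41*t^2 + 105*t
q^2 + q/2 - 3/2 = (q - 1)*(q + 3/2)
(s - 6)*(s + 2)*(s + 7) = s^3 + 3*s^2 - 40*s - 84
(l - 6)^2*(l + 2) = l^3 - 10*l^2 + 12*l + 72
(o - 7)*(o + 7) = o^2 - 49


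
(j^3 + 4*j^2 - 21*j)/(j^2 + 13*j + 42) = j*(j - 3)/(j + 6)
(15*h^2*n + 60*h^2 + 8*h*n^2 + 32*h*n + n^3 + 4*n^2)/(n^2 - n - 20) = (15*h^2 + 8*h*n + n^2)/(n - 5)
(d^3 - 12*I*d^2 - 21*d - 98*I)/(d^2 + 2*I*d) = d - 14*I - 49/d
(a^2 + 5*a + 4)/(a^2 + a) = (a + 4)/a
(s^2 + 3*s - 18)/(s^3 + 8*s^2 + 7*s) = (s^2 + 3*s - 18)/(s*(s^2 + 8*s + 7))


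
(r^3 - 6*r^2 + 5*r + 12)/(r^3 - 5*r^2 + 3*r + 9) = (r - 4)/(r - 3)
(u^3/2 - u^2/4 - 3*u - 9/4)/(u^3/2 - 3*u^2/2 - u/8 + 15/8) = 2*(2*u^2 - 3*u - 9)/(4*u^2 - 16*u + 15)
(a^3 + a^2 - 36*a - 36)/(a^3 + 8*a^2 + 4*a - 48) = (a^2 - 5*a - 6)/(a^2 + 2*a - 8)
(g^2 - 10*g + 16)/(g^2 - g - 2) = (g - 8)/(g + 1)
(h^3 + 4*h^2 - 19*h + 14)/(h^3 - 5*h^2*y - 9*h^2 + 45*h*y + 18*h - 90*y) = (h^3 + 4*h^2 - 19*h + 14)/(h^3 - 5*h^2*y - 9*h^2 + 45*h*y + 18*h - 90*y)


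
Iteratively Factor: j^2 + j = (j + 1)*(j)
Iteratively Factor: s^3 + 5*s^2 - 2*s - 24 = (s + 3)*(s^2 + 2*s - 8) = (s - 2)*(s + 3)*(s + 4)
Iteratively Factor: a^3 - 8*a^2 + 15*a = (a - 3)*(a^2 - 5*a) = a*(a - 3)*(a - 5)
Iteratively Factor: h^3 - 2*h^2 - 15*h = (h + 3)*(h^2 - 5*h) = (h - 5)*(h + 3)*(h)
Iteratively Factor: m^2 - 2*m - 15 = (m + 3)*(m - 5)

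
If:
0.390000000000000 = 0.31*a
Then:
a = 1.26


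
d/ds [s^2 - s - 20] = 2*s - 1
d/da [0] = 0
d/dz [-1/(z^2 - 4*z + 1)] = 2*(z - 2)/(z^2 - 4*z + 1)^2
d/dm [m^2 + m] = 2*m + 1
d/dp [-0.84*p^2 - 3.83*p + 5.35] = -1.68*p - 3.83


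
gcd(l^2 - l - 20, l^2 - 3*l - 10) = l - 5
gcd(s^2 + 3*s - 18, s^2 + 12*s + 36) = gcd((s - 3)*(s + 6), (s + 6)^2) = s + 6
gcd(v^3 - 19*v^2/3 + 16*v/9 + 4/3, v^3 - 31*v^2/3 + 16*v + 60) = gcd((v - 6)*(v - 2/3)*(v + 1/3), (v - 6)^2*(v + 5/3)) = v - 6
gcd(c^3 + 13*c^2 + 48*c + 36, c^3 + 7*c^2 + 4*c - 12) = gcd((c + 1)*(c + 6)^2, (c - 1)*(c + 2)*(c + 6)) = c + 6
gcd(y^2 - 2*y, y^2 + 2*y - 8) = y - 2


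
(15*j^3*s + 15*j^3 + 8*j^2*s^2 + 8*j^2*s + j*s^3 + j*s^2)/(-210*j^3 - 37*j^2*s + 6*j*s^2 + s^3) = j*(3*j*s + 3*j + s^2 + s)/(-42*j^2 + j*s + s^2)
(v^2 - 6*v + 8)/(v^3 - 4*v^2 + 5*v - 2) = (v - 4)/(v^2 - 2*v + 1)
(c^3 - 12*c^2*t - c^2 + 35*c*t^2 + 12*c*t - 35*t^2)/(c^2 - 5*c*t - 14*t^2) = (c^2 - 5*c*t - c + 5*t)/(c + 2*t)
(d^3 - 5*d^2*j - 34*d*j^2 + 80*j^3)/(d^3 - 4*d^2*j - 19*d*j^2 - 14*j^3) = (-d^3 + 5*d^2*j + 34*d*j^2 - 80*j^3)/(-d^3 + 4*d^2*j + 19*d*j^2 + 14*j^3)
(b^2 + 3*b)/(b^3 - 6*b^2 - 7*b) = (b + 3)/(b^2 - 6*b - 7)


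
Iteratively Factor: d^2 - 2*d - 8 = (d - 4)*(d + 2)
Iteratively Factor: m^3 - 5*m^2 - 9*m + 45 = (m - 3)*(m^2 - 2*m - 15) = (m - 5)*(m - 3)*(m + 3)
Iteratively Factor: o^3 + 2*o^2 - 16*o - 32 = (o + 4)*(o^2 - 2*o - 8) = (o - 4)*(o + 4)*(o + 2)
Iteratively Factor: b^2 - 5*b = (b)*(b - 5)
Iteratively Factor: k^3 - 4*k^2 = (k)*(k^2 - 4*k) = k*(k - 4)*(k)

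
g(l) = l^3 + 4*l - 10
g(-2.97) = -48.08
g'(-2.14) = 17.74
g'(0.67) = 5.35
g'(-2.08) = 16.98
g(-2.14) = -28.36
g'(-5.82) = 105.62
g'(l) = 3*l^2 + 4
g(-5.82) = -230.42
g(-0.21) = -10.85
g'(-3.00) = 31.00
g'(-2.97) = 30.46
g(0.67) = -7.02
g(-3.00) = -49.00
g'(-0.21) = 4.13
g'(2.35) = 20.57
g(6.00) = 230.00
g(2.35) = 12.38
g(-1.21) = -16.61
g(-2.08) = -27.32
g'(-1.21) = 8.39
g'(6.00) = 112.00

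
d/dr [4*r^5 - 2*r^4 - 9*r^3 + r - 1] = 20*r^4 - 8*r^3 - 27*r^2 + 1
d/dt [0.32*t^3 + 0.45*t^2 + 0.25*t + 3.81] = 0.96*t^2 + 0.9*t + 0.25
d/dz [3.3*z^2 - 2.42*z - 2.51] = 6.6*z - 2.42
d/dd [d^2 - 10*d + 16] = 2*d - 10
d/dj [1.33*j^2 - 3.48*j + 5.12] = 2.66*j - 3.48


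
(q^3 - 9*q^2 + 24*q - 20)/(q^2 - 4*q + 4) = q - 5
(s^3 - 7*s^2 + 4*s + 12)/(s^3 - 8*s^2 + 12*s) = (s + 1)/s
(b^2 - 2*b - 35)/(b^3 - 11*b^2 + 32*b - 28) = (b + 5)/(b^2 - 4*b + 4)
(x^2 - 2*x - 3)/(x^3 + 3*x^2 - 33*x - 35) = (x - 3)/(x^2 + 2*x - 35)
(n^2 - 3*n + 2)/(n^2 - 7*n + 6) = (n - 2)/(n - 6)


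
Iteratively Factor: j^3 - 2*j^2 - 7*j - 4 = (j + 1)*(j^2 - 3*j - 4) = (j + 1)^2*(j - 4)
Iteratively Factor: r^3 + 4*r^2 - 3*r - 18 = (r + 3)*(r^2 + r - 6) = (r - 2)*(r + 3)*(r + 3)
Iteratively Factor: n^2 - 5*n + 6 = (n - 2)*(n - 3)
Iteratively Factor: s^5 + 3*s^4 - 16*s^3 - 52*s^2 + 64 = (s + 2)*(s^4 + s^3 - 18*s^2 - 16*s + 32) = (s + 2)^2*(s^3 - s^2 - 16*s + 16) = (s - 1)*(s + 2)^2*(s^2 - 16) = (s - 4)*(s - 1)*(s + 2)^2*(s + 4)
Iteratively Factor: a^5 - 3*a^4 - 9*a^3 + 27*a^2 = (a - 3)*(a^4 - 9*a^2) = a*(a - 3)*(a^3 - 9*a) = a^2*(a - 3)*(a^2 - 9) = a^2*(a - 3)^2*(a + 3)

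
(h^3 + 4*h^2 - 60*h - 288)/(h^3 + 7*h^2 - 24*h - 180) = (h - 8)/(h - 5)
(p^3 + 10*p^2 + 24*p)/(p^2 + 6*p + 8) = p*(p + 6)/(p + 2)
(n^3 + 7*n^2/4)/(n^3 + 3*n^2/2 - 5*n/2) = n*(4*n + 7)/(2*(2*n^2 + 3*n - 5))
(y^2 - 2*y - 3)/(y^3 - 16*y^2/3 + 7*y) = 3*(y + 1)/(y*(3*y - 7))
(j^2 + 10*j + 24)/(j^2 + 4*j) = (j + 6)/j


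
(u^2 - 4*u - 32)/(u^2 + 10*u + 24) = (u - 8)/(u + 6)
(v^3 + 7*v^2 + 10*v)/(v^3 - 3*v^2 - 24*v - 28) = v*(v + 5)/(v^2 - 5*v - 14)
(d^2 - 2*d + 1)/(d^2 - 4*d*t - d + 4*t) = (1 - d)/(-d + 4*t)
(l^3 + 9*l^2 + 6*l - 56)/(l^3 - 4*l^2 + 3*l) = (l^3 + 9*l^2 + 6*l - 56)/(l*(l^2 - 4*l + 3))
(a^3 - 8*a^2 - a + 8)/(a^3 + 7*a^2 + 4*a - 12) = (a^2 - 7*a - 8)/(a^2 + 8*a + 12)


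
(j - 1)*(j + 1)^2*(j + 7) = j^4 + 8*j^3 + 6*j^2 - 8*j - 7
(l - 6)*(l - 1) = l^2 - 7*l + 6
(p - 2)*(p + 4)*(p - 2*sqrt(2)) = p^3 - 2*sqrt(2)*p^2 + 2*p^2 - 8*p - 4*sqrt(2)*p + 16*sqrt(2)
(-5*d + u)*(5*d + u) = -25*d^2 + u^2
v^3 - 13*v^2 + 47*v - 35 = (v - 7)*(v - 5)*(v - 1)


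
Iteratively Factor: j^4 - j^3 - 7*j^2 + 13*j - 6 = (j - 1)*(j^3 - 7*j + 6) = (j - 2)*(j - 1)*(j^2 + 2*j - 3) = (j - 2)*(j - 1)*(j + 3)*(j - 1)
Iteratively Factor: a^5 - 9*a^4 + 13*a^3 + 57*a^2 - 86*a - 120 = (a - 3)*(a^4 - 6*a^3 - 5*a^2 + 42*a + 40) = (a - 3)*(a + 1)*(a^3 - 7*a^2 + 2*a + 40) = (a - 4)*(a - 3)*(a + 1)*(a^2 - 3*a - 10) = (a - 5)*(a - 4)*(a - 3)*(a + 1)*(a + 2)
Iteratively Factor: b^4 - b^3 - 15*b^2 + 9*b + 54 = (b + 3)*(b^3 - 4*b^2 - 3*b + 18) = (b - 3)*(b + 3)*(b^2 - b - 6) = (b - 3)*(b + 2)*(b + 3)*(b - 3)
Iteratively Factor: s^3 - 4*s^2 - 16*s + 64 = (s - 4)*(s^2 - 16) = (s - 4)*(s + 4)*(s - 4)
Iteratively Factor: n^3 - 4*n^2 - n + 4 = (n - 1)*(n^2 - 3*n - 4) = (n - 4)*(n - 1)*(n + 1)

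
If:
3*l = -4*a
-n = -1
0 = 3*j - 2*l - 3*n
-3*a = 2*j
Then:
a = -18/11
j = 27/11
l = 24/11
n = 1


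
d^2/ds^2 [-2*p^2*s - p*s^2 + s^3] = -2*p + 6*s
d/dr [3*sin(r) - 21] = 3*cos(r)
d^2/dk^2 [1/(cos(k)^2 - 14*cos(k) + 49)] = 2*(-7*cos(k) - cos(2*k) + 2)/(cos(k) - 7)^4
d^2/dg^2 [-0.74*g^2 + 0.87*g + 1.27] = -1.48000000000000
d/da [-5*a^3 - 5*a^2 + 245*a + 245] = -15*a^2 - 10*a + 245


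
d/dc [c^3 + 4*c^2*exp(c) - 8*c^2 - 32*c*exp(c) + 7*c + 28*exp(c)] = 4*c^2*exp(c) + 3*c^2 - 24*c*exp(c) - 16*c - 4*exp(c) + 7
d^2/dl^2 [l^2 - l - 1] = 2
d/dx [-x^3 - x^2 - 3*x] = -3*x^2 - 2*x - 3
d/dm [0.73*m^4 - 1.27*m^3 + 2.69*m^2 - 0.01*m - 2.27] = 2.92*m^3 - 3.81*m^2 + 5.38*m - 0.01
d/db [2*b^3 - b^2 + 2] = 2*b*(3*b - 1)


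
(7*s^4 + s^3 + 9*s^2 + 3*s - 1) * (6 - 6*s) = -42*s^5 + 36*s^4 - 48*s^3 + 36*s^2 + 24*s - 6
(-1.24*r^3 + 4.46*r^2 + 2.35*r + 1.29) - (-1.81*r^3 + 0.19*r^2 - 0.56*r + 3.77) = 0.57*r^3 + 4.27*r^2 + 2.91*r - 2.48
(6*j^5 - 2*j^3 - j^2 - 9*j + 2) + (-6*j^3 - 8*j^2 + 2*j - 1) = 6*j^5 - 8*j^3 - 9*j^2 - 7*j + 1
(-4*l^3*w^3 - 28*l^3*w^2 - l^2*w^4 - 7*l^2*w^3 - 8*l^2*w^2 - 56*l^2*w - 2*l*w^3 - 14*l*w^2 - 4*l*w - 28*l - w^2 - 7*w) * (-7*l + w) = 28*l^4*w^3 + 196*l^4*w^2 + 3*l^3*w^4 + 21*l^3*w^3 + 56*l^3*w^2 + 392*l^3*w - l^2*w^5 - 7*l^2*w^4 + 6*l^2*w^3 + 42*l^2*w^2 + 28*l^2*w + 196*l^2 - 2*l*w^4 - 14*l*w^3 + 3*l*w^2 + 21*l*w - w^3 - 7*w^2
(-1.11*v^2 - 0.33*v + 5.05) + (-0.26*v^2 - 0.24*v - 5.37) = -1.37*v^2 - 0.57*v - 0.32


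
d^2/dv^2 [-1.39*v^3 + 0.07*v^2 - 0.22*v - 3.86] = 0.14 - 8.34*v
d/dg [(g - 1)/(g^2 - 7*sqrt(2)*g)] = (-g^2 + 2*g - 7*sqrt(2))/(g^2*(g^2 - 14*sqrt(2)*g + 98))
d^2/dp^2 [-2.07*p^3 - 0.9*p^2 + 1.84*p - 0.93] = -12.42*p - 1.8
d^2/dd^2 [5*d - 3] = 0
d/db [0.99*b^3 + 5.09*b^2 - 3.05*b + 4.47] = 2.97*b^2 + 10.18*b - 3.05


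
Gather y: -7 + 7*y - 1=7*y - 8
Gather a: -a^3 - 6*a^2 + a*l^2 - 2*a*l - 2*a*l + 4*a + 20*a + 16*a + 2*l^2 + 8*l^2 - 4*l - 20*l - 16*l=-a^3 - 6*a^2 + a*(l^2 - 4*l + 40) + 10*l^2 - 40*l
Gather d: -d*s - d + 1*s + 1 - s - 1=d*(-s - 1)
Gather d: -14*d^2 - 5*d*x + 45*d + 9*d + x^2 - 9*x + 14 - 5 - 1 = -14*d^2 + d*(54 - 5*x) + x^2 - 9*x + 8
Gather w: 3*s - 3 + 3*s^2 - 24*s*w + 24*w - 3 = 3*s^2 + 3*s + w*(24 - 24*s) - 6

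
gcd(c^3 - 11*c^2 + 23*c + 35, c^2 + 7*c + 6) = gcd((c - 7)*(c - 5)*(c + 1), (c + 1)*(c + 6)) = c + 1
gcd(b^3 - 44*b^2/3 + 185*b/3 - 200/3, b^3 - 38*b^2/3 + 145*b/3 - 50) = b^2 - 20*b/3 + 25/3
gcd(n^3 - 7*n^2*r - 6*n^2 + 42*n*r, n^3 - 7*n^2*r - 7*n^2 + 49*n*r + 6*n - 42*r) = -n^2 + 7*n*r + 6*n - 42*r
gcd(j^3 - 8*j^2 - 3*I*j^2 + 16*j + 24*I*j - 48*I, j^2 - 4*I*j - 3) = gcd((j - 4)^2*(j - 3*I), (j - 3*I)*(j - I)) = j - 3*I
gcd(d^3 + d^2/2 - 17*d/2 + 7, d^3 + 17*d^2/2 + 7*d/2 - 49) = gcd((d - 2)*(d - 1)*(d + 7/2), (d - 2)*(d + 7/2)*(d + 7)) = d^2 + 3*d/2 - 7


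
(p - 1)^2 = p^2 - 2*p + 1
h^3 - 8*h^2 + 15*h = h*(h - 5)*(h - 3)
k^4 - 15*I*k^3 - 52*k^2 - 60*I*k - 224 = (k - 8*I)*(k - 7*I)*(k - 2*I)*(k + 2*I)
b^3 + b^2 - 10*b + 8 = (b - 2)*(b - 1)*(b + 4)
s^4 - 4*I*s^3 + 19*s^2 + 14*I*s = s*(s - 7*I)*(s + I)*(s + 2*I)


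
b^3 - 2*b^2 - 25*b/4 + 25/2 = (b - 5/2)*(b - 2)*(b + 5/2)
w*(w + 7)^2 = w^3 + 14*w^2 + 49*w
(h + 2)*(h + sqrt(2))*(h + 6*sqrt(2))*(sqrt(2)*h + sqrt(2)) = sqrt(2)*h^4 + 3*sqrt(2)*h^3 + 14*h^3 + 14*sqrt(2)*h^2 + 42*h^2 + 28*h + 36*sqrt(2)*h + 24*sqrt(2)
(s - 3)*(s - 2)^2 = s^3 - 7*s^2 + 16*s - 12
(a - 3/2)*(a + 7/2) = a^2 + 2*a - 21/4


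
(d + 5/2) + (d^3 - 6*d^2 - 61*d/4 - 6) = d^3 - 6*d^2 - 57*d/4 - 7/2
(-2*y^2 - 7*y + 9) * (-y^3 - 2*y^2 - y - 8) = 2*y^5 + 11*y^4 + 7*y^3 + 5*y^2 + 47*y - 72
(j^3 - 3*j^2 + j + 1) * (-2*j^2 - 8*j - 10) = -2*j^5 - 2*j^4 + 12*j^3 + 20*j^2 - 18*j - 10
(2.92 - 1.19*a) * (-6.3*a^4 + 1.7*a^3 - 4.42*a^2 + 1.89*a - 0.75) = 7.497*a^5 - 20.419*a^4 + 10.2238*a^3 - 15.1555*a^2 + 6.4113*a - 2.19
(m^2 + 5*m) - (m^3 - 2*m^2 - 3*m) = -m^3 + 3*m^2 + 8*m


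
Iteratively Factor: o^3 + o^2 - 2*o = (o + 2)*(o^2 - o) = o*(o + 2)*(o - 1)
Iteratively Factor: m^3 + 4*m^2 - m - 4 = (m - 1)*(m^2 + 5*m + 4) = (m - 1)*(m + 1)*(m + 4)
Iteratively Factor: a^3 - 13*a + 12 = (a + 4)*(a^2 - 4*a + 3) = (a - 1)*(a + 4)*(a - 3)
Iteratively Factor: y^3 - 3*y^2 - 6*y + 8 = (y - 4)*(y^2 + y - 2) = (y - 4)*(y + 2)*(y - 1)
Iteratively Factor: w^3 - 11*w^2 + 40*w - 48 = (w - 4)*(w^2 - 7*w + 12) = (w - 4)*(w - 3)*(w - 4)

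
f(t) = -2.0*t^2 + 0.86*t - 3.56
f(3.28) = -22.26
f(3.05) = -19.54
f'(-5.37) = 22.34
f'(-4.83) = 20.18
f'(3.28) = -12.26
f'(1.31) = -4.38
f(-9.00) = -173.30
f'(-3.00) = 12.86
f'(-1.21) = 5.70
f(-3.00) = -24.14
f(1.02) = -4.76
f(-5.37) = -65.85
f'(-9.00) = 36.86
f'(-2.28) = 9.98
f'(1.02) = -3.22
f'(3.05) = -11.34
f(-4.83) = -54.37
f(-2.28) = -15.92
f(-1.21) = -7.53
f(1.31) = -5.87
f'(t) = 0.86 - 4.0*t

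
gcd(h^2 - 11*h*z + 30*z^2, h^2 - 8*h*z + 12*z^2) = -h + 6*z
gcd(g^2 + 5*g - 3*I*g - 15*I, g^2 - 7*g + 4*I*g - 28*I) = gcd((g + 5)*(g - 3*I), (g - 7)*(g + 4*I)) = 1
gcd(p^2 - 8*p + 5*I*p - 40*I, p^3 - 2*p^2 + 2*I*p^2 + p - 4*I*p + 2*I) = 1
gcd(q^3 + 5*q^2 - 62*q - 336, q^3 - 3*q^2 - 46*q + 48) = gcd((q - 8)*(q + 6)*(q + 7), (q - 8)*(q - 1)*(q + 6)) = q^2 - 2*q - 48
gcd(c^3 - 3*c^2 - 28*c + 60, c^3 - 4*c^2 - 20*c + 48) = c^2 - 8*c + 12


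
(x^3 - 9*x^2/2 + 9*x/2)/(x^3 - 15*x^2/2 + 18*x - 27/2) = x/(x - 3)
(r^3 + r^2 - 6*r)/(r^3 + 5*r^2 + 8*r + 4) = r*(r^2 + r - 6)/(r^3 + 5*r^2 + 8*r + 4)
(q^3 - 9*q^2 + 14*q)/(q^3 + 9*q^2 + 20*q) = (q^2 - 9*q + 14)/(q^2 + 9*q + 20)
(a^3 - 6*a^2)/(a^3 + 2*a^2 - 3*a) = a*(a - 6)/(a^2 + 2*a - 3)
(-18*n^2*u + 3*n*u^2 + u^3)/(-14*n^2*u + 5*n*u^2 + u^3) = (-18*n^2 + 3*n*u + u^2)/(-14*n^2 + 5*n*u + u^2)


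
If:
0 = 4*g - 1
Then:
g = 1/4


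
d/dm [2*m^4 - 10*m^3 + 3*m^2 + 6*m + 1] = 8*m^3 - 30*m^2 + 6*m + 6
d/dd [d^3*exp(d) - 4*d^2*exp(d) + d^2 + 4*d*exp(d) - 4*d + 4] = d^3*exp(d) - d^2*exp(d) - 4*d*exp(d) + 2*d + 4*exp(d) - 4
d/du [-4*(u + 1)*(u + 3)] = -8*u - 16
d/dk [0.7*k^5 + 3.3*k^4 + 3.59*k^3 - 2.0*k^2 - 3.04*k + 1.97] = 3.5*k^4 + 13.2*k^3 + 10.77*k^2 - 4.0*k - 3.04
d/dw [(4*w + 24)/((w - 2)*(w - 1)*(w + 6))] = 4*(3 - 2*w)/(w^4 - 6*w^3 + 13*w^2 - 12*w + 4)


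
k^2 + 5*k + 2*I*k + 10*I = (k + 5)*(k + 2*I)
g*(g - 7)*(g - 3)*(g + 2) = g^4 - 8*g^3 + g^2 + 42*g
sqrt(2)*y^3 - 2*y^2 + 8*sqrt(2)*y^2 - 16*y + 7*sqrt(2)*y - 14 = (y + 7)*(y - sqrt(2))*(sqrt(2)*y + sqrt(2))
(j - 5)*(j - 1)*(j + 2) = j^3 - 4*j^2 - 7*j + 10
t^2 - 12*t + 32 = (t - 8)*(t - 4)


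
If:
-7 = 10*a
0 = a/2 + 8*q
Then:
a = -7/10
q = 7/160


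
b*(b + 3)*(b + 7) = b^3 + 10*b^2 + 21*b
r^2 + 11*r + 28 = (r + 4)*(r + 7)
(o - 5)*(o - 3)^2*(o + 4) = o^4 - 7*o^3 - 5*o^2 + 111*o - 180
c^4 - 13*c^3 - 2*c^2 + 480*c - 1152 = (c - 8)^2*(c - 3)*(c + 6)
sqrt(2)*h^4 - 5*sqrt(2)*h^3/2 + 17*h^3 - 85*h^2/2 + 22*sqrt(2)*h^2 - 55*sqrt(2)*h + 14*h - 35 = (h - 5/2)*(h + sqrt(2))*(h + 7*sqrt(2))*(sqrt(2)*h + 1)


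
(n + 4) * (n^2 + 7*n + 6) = n^3 + 11*n^2 + 34*n + 24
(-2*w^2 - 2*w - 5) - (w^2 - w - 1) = -3*w^2 - w - 4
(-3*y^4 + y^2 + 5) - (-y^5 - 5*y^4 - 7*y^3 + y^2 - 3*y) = y^5 + 2*y^4 + 7*y^3 + 3*y + 5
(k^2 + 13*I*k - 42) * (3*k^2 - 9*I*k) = 3*k^4 + 30*I*k^3 - 9*k^2 + 378*I*k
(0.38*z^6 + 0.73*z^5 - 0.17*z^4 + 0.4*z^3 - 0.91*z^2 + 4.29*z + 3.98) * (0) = 0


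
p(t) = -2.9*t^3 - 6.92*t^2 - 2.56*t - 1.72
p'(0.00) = -2.56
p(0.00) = -1.72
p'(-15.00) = -1752.46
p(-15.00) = 8267.18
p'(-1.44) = -0.67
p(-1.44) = -3.72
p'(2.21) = -75.64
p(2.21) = -72.48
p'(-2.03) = -10.32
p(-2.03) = -0.78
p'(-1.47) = -1.02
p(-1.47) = -3.70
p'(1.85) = -57.94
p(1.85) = -48.50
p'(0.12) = -4.35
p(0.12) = -2.13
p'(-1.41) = -0.34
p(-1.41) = -3.74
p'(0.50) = -11.66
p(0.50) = -5.09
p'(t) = -8.7*t^2 - 13.84*t - 2.56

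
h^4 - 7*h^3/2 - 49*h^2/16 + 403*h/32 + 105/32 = (h - 3)*(h - 5/2)*(h + 1/4)*(h + 7/4)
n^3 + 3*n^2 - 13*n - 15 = (n - 3)*(n + 1)*(n + 5)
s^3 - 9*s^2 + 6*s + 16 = (s - 8)*(s - 2)*(s + 1)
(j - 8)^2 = j^2 - 16*j + 64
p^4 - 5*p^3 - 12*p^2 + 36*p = p*(p - 6)*(p - 2)*(p + 3)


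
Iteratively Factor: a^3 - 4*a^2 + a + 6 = (a - 2)*(a^2 - 2*a - 3) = (a - 3)*(a - 2)*(a + 1)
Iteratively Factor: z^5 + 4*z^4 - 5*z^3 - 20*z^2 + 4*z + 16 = (z + 4)*(z^4 - 5*z^2 + 4) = (z + 1)*(z + 4)*(z^3 - z^2 - 4*z + 4) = (z - 1)*(z + 1)*(z + 4)*(z^2 - 4) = (z - 1)*(z + 1)*(z + 2)*(z + 4)*(z - 2)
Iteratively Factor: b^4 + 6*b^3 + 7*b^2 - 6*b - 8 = (b + 1)*(b^3 + 5*b^2 + 2*b - 8) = (b + 1)*(b + 4)*(b^2 + b - 2) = (b - 1)*(b + 1)*(b + 4)*(b + 2)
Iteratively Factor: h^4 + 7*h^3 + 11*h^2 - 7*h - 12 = (h + 4)*(h^3 + 3*h^2 - h - 3) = (h - 1)*(h + 4)*(h^2 + 4*h + 3) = (h - 1)*(h + 3)*(h + 4)*(h + 1)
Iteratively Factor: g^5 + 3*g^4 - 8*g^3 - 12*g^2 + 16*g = (g)*(g^4 + 3*g^3 - 8*g^2 - 12*g + 16) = g*(g - 1)*(g^3 + 4*g^2 - 4*g - 16) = g*(g - 2)*(g - 1)*(g^2 + 6*g + 8) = g*(g - 2)*(g - 1)*(g + 4)*(g + 2)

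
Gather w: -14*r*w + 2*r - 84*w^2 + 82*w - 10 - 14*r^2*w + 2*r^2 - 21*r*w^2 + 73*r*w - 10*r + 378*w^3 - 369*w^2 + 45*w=2*r^2 - 8*r + 378*w^3 + w^2*(-21*r - 453) + w*(-14*r^2 + 59*r + 127) - 10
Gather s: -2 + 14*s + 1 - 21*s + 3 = 2 - 7*s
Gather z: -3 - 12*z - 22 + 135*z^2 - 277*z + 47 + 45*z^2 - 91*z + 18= 180*z^2 - 380*z + 40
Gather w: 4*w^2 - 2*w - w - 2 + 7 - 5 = 4*w^2 - 3*w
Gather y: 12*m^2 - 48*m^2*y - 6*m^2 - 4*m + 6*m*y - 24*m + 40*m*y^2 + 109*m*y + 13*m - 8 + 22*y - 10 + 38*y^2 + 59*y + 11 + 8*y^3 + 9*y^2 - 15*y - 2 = 6*m^2 - 15*m + 8*y^3 + y^2*(40*m + 47) + y*(-48*m^2 + 115*m + 66) - 9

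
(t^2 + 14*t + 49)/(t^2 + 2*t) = (t^2 + 14*t + 49)/(t*(t + 2))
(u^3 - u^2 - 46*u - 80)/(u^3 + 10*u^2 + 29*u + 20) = (u^2 - 6*u - 16)/(u^2 + 5*u + 4)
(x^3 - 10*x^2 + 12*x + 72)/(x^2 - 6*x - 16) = (x^2 - 12*x + 36)/(x - 8)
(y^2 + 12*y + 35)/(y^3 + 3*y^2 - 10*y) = (y + 7)/(y*(y - 2))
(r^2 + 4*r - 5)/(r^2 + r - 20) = (r - 1)/(r - 4)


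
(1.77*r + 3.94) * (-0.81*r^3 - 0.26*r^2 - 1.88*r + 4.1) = -1.4337*r^4 - 3.6516*r^3 - 4.352*r^2 - 0.1502*r + 16.154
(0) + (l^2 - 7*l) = l^2 - 7*l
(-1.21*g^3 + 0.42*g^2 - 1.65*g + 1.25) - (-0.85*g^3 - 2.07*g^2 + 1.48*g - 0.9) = -0.36*g^3 + 2.49*g^2 - 3.13*g + 2.15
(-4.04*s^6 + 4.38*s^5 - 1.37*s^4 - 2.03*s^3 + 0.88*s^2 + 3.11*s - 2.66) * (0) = 0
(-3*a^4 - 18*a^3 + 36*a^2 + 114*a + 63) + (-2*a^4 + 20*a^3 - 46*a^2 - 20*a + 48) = -5*a^4 + 2*a^3 - 10*a^2 + 94*a + 111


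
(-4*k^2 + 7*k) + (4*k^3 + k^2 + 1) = 4*k^3 - 3*k^2 + 7*k + 1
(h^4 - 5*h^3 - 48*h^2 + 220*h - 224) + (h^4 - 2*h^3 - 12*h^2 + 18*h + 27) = 2*h^4 - 7*h^3 - 60*h^2 + 238*h - 197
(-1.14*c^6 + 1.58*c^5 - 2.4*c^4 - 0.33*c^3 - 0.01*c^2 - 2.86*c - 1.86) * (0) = 0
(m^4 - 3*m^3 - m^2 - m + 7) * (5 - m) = -m^5 + 8*m^4 - 14*m^3 - 4*m^2 - 12*m + 35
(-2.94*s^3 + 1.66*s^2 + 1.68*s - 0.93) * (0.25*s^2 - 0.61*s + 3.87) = -0.735*s^5 + 2.2084*s^4 - 11.9704*s^3 + 5.1669*s^2 + 7.0689*s - 3.5991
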